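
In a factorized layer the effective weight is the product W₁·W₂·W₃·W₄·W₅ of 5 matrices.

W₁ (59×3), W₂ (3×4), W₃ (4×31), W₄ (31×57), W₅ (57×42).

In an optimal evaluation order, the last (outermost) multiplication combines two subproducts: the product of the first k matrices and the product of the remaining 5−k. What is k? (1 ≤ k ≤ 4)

Adjacent pairs: W₁W₂ = 59·3·4 = 708; W₂W₃ = 3·4·31 = 372; W₃W₄ = 4·31·57 = 7068; W₄W₅ = 31·57·42 = 74214.
Length 3: W₁..W₃: k=1: 0+372+59·3·31=5859; k=2: 708+0+59·4·31=8024 → min 5859 | W₂..W₄: k=2: 0+7068+3·4·57=7752; k=3: 372+0+3·31·57=5673 → min 5673 | W₃..W₅: k=3: 0+74214+4·31·42=79422; k=4: 7068+0+4·57·42=16644 → min 16644.
Length 4: W₁..W₄: k=1: 0+5673+59·3·57=15762; k=2: 708+7068+59·4·57=21228; k=3: 5859+0+59·31·57=110112 → min 15762 | W₂..W₅: k=2: 0+16644+3·4·42=17148; k=3: 372+74214+3·31·42=78492; k=4: 5673+0+3·57·42=12855 → min 12855.
Top-level splits: k=1: (W₁..W₁)·(W₂..W₅) → 0+12855+59·3·42 = 20289; k=2: (W₁..W₂)·(W₃..W₅) → 708+16644+59·4·42 = 27264; k=3: (W₁..W₃)·(W₄..W₅) → 5859+74214+59·31·42 = 156891; k=4: (W₁..W₄)·(W₅..W₅) → 15762+0+59·57·42 = 157008.
Best split is after W₁, i.e. k = 1.

1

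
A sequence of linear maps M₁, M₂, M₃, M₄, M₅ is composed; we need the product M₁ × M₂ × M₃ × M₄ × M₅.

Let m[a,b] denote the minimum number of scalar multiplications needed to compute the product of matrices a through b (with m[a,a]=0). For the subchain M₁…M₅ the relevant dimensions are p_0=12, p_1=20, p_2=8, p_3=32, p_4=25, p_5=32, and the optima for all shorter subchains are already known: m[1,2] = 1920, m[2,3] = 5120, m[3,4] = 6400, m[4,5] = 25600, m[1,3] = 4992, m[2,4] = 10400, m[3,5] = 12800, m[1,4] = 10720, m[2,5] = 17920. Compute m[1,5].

17792

m[1,5] = min over k∈[1,4] of m[1,k]+m[k+1,5]+p_{0}·p_k·p_{5}.
k=1: 0 + 17920 + 12·20·32 = 25600; k=2: 1920 + 12800 + 12·8·32 = 17792; k=3: 4992 + 25600 + 12·32·32 = 42880; k=4: 10720 + 0 + 12·25·32 = 20320.
Minimum: 17792 at k=2.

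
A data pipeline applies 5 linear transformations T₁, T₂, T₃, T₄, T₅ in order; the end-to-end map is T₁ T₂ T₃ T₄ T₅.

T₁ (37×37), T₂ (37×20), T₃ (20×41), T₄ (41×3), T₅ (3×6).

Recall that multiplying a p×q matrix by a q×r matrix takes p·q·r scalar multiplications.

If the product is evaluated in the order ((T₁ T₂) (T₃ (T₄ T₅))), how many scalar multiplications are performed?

(T₁ T₂): 37×37 by 37×20 → 37×20, cost 37·37·20 = 27380
(T₄ T₅): 41×3 by 3×6 → 41×6, cost 41·3·6 = 738
(T₃ (T₄ T₅)): 20×41 by 41×6 → 20×6, cost 20·41·6 = 4920; cumulative 5658
((T₁ T₂) (T₃ (T₄ T₅))): 37×20 by 20×6 → 37×6, cost 37·20·6 = 4440; cumulative 37478
Total: 37478 scalar multiplications.

37478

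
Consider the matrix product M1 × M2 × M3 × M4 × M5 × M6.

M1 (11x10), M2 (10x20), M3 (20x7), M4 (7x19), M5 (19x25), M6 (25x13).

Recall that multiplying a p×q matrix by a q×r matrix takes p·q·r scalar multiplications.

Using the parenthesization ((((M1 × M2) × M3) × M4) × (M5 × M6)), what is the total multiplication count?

14095

(M1 × M2): 11×10 by 10×20 → 11×20, cost 11·10·20 = 2200
((M1 × M2) × M3): 11×20 by 20×7 → 11×7, cost 11·20·7 = 1540; cumulative 3740
(((M1 × M2) × M3) × M4): 11×7 by 7×19 → 11×19, cost 11·7·19 = 1463; cumulative 5203
(M5 × M6): 19×25 by 25×13 → 19×13, cost 19·25·13 = 6175
((((M1 × M2) × M3) × M4) × (M5 × M6)): 11×19 by 19×13 → 11×13, cost 11·19·13 = 2717; cumulative 14095
Total: 14095 scalar multiplications.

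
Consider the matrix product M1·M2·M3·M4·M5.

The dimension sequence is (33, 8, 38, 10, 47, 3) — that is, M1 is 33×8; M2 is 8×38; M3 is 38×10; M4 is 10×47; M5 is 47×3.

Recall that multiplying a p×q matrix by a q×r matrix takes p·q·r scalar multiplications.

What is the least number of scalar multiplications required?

Adjacent pairs: M1M2 = 33·8·38 = 10032; M2M3 = 8·38·10 = 3040; M3M4 = 38·10·47 = 17860; M4M5 = 10·47·3 = 1410.
Length 3: M1..M3: k=1: 0+3040+33·8·10=5680; k=2: 10032+0+33·38·10=22572 → min 5680 | M2..M4: k=2: 0+17860+8·38·47=32148; k=3: 3040+0+8·10·47=6800 → min 6800 | M3..M5: k=3: 0+1410+38·10·3=2550; k=4: 17860+0+38·47·3=23218 → min 2550.
Length 4: M1..M4: k=1: 0+6800+33·8·47=19208; k=2: 10032+17860+33·38·47=86830; k=3: 5680+0+33·10·47=21190 → min 19208 | M2..M5: k=2: 0+2550+8·38·3=3462; k=3: 3040+1410+8·10·3=4690; k=4: 6800+0+8·47·3=7928 → min 3462.
Length 5: M1..M5: k=1: 0+3462+33·8·3=4254; k=2: 10032+2550+33·38·3=16344; k=3: 5680+1410+33·10·3=8080; k=4: 19208+0+33·47·3=23861 → min 4254.
Optimal order: (M1·(M2·(M3·(M4·M5)))) with cost 4254.

4254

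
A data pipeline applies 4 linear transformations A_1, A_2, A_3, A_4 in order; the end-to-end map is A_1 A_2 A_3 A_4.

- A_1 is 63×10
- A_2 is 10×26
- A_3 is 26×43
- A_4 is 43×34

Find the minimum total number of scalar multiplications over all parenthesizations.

Adjacent pairs: A_1A_2 = 63·10·26 = 16380; A_2A_3 = 10·26·43 = 11180; A_3A_4 = 26·43·34 = 38012.
Length 3: A_1..A_3: k=1: 0+11180+63·10·43=38270; k=2: 16380+0+63·26·43=86814 → min 38270 | A_2..A_4: k=2: 0+38012+10·26·34=46852; k=3: 11180+0+10·43·34=25800 → min 25800.
Length 4: A_1..A_4: k=1: 0+25800+63·10·34=47220; k=2: 16380+38012+63·26·34=110084; k=3: 38270+0+63·43·34=130376 → min 47220.
Optimal order: (A_1 ((A_2 A_3) A_4)) with cost 47220.

47220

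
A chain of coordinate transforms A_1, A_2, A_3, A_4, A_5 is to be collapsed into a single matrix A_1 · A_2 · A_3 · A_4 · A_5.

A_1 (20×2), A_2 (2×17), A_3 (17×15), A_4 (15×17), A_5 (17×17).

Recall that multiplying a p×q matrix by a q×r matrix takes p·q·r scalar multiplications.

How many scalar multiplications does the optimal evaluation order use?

2278

Adjacent pairs: A_1A_2 = 20·2·17 = 680; A_2A_3 = 2·17·15 = 510; A_3A_4 = 17·15·17 = 4335; A_4A_5 = 15·17·17 = 4335.
Length 3: A_1..A_3: k=1: 0+510+20·2·15=1110; k=2: 680+0+20·17·15=5780 → min 1110 | A_2..A_4: k=2: 0+4335+2·17·17=4913; k=3: 510+0+2·15·17=1020 → min 1020 | A_3..A_5: k=3: 0+4335+17·15·17=8670; k=4: 4335+0+17·17·17=9248 → min 8670.
Length 4: A_1..A_4: k=1: 0+1020+20·2·17=1700; k=2: 680+4335+20·17·17=10795; k=3: 1110+0+20·15·17=6210 → min 1700 | A_2..A_5: k=2: 0+8670+2·17·17=9248; k=3: 510+4335+2·15·17=5355; k=4: 1020+0+2·17·17=1598 → min 1598.
Length 5: A_1..A_5: k=1: 0+1598+20·2·17=2278; k=2: 680+8670+20·17·17=15130; k=3: 1110+4335+20·15·17=10545; k=4: 1700+0+20·17·17=7480 → min 2278.
Optimal order: (A_1 · (((A_2 · A_3) · A_4) · A_5)) with cost 2278.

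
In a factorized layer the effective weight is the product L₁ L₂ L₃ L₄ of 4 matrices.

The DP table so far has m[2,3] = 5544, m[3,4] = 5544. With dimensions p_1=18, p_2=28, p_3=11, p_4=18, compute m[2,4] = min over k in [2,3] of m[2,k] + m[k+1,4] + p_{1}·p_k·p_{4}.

9108

m[2,4] = min over k∈[2,3] of m[2,k]+m[k+1,4]+p_{1}·p_k·p_{4}.
k=2: 0 + 5544 + 18·28·18 = 14616; k=3: 5544 + 0 + 18·11·18 = 9108.
Minimum: 9108 at k=3.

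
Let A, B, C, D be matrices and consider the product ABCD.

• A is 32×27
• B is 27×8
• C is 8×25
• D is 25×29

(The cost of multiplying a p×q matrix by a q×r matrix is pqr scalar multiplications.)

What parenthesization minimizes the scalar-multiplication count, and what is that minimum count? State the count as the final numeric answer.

20136

Adjacent pairs: AB = 32·27·8 = 6912; BC = 27·8·25 = 5400; CD = 8·25·29 = 5800.
Length 3: A..C: k=1: 0+5400+32·27·25=27000; k=2: 6912+0+32·8·25=13312 → min 13312 | B..D: k=2: 0+5800+27·8·29=12064; k=3: 5400+0+27·25·29=24975 → min 12064.
Length 4: A..D: k=1: 0+12064+32·27·29=37120; k=2: 6912+5800+32·8·29=20136; k=3: 13312+0+32·25·29=36512 → min 20136.
Optimal parenthesization: ((AB)(CD)) with cost 20136.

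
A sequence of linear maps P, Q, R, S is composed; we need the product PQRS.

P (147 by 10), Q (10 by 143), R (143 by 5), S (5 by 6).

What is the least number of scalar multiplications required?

Adjacent pairs: PQ = 147·10·143 = 210210; QR = 10·143·5 = 7150; RS = 143·5·6 = 4290.
Length 3: P..R: k=1: 0+7150+147·10·5=14500; k=2: 210210+0+147·143·5=315315 → min 14500 | Q..S: k=2: 0+4290+10·143·6=12870; k=3: 7150+0+10·5·6=7450 → min 7450.
Length 4: P..S: k=1: 0+7450+147·10·6=16270; k=2: 210210+4290+147·143·6=340626; k=3: 14500+0+147·5·6=18910 → min 16270.
Optimal order: (P((QR)S)) with cost 16270.

16270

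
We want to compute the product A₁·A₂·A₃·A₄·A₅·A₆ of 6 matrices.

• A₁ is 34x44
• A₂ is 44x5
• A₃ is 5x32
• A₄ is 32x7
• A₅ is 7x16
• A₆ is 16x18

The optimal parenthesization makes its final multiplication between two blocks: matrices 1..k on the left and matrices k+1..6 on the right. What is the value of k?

2

Adjacent pairs: A₁A₂ = 34·44·5 = 7480; A₂A₃ = 44·5·32 = 7040; A₃A₄ = 5·32·7 = 1120; A₄A₅ = 32·7·16 = 3584; A₅A₆ = 7·16·18 = 2016.
Length 3: A₁..A₃: k=1: 0+7040+34·44·32=54912; k=2: 7480+0+34·5·32=12920 → min 12920 | A₂..A₄: k=2: 0+1120+44·5·7=2660; k=3: 7040+0+44·32·7=16896 → min 2660 | A₃..A₅: k=3: 0+3584+5·32·16=6144; k=4: 1120+0+5·7·16=1680 → min 1680 | A₄..A₆: k=4: 0+2016+32·7·18=6048; k=5: 3584+0+32·16·18=12800 → min 6048.
Length 4: A₁..A₄: k=1: 0+2660+34·44·7=13132; k=2: 7480+1120+34·5·7=9790; k=3: 12920+0+34·32·7=20536 → min 9790 | A₂..A₅: k=2: 0+1680+44·5·16=5200; k=3: 7040+3584+44·32·16=33152; k=4: 2660+0+44·7·16=7588 → min 5200 | A₃..A₆: k=3: 0+6048+5·32·18=8928; k=4: 1120+2016+5·7·18=3766; k=5: 1680+0+5·16·18=3120 → min 3120.
Length 5: A₁..A₅: k=1: 0+5200+34·44·16=29136; k=2: 7480+1680+34·5·16=11880; k=3: 12920+3584+34·32·16=33912; k=4: 9790+0+34·7·16=13598 → min 11880 | A₂..A₆: k=2: 0+3120+44·5·18=7080; k=3: 7040+6048+44·32·18=38432; k=4: 2660+2016+44·7·18=10220; k=5: 5200+0+44·16·18=17872 → min 7080.
Top-level splits: k=1: (A₁..A₁)·(A₂..A₆) → 0+7080+34·44·18 = 34008; k=2: (A₁..A₂)·(A₃..A₆) → 7480+3120+34·5·18 = 13660; k=3: (A₁..A₃)·(A₄..A₆) → 12920+6048+34·32·18 = 38552; k=4: (A₁..A₄)·(A₅..A₆) → 9790+2016+34·7·18 = 16090; k=5: (A₁..A₅)·(A₆..A₆) → 11880+0+34·16·18 = 21672.
Best split is after A₂, i.e. k = 2.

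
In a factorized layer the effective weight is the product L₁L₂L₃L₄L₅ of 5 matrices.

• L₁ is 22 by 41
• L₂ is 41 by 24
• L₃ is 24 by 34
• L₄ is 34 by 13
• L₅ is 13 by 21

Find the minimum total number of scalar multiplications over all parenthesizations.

41132

Adjacent pairs: L₁L₂ = 22·41·24 = 21648; L₂L₃ = 41·24·34 = 33456; L₃L₄ = 24·34·13 = 10608; L₄L₅ = 34·13·21 = 9282.
Length 3: L₁..L₃: k=1: 0+33456+22·41·34=64124; k=2: 21648+0+22·24·34=39600 → min 39600 | L₂..L₄: k=2: 0+10608+41·24·13=23400; k=3: 33456+0+41·34·13=51578 → min 23400 | L₃..L₅: k=3: 0+9282+24·34·21=26418; k=4: 10608+0+24·13·21=17160 → min 17160.
Length 4: L₁..L₄: k=1: 0+23400+22·41·13=35126; k=2: 21648+10608+22·24·13=39120; k=3: 39600+0+22·34·13=49324 → min 35126 | L₂..L₅: k=2: 0+17160+41·24·21=37824; k=3: 33456+9282+41·34·21=72012; k=4: 23400+0+41·13·21=34593 → min 34593.
Length 5: L₁..L₅: k=1: 0+34593+22·41·21=53535; k=2: 21648+17160+22·24·21=49896; k=3: 39600+9282+22·34·21=64590; k=4: 35126+0+22·13·21=41132 → min 41132.
Optimal order: ((L₁(L₂(L₃L₄)))L₅) with cost 41132.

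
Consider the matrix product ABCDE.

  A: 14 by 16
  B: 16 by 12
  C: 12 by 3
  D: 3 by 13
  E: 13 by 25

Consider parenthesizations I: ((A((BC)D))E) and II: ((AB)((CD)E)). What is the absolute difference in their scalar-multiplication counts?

Order I = ((A((BC)D))E): (BC): 16×12 by 12×3 → 16×3, cost 16·12·3 = 576; ((BC)D): 16×3 by 3×13 → 16×13, cost 16·3·13 = 624; cumulative 1200; (A((BC)D)): 14×16 by 16×13 → 14×13, cost 14·16·13 = 2912; cumulative 4112; ((A((BC)D))E): 14×13 by 13×25 → 14×25, cost 14·13·25 = 4550; cumulative 8662. Total 8662.
Order II = ((AB)((CD)E)): (AB): 14×16 by 16×12 → 14×12, cost 14·16·12 = 2688; (CD): 12×3 by 3×13 → 12×13, cost 12·3·13 = 468; ((CD)E): 12×13 by 13×25 → 12×25, cost 12·13·25 = 3900; cumulative 4368; ((AB)((CD)E)): 14×12 by 12×25 → 14×25, cost 14·12·25 = 4200; cumulative 11256. Total 11256.
Difference: |8662 − 11256| = 2594.

2594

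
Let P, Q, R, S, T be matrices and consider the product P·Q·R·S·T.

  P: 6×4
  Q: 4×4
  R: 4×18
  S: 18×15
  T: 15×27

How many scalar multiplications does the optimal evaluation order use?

3444

Adjacent pairs: PQ = 6·4·4 = 96; QR = 4·4·18 = 288; RS = 4·18·15 = 1080; ST = 18·15·27 = 7290.
Length 3: P..R: k=1: 0+288+6·4·18=720; k=2: 96+0+6·4·18=528 → min 528 | Q..S: k=2: 0+1080+4·4·15=1320; k=3: 288+0+4·18·15=1368 → min 1320 | R..T: k=3: 0+7290+4·18·27=9234; k=4: 1080+0+4·15·27=2700 → min 2700.
Length 4: P..S: k=1: 0+1320+6·4·15=1680; k=2: 96+1080+6·4·15=1536; k=3: 528+0+6·18·15=2148 → min 1536 | Q..T: k=2: 0+2700+4·4·27=3132; k=3: 288+7290+4·18·27=9522; k=4: 1320+0+4·15·27=2940 → min 2940.
Length 5: P..T: k=1: 0+2940+6·4·27=3588; k=2: 96+2700+6·4·27=3444; k=3: 528+7290+6·18·27=10734; k=4: 1536+0+6·15·27=3966 → min 3444.
Optimal order: ((P·Q)·((R·S)·T)) with cost 3444.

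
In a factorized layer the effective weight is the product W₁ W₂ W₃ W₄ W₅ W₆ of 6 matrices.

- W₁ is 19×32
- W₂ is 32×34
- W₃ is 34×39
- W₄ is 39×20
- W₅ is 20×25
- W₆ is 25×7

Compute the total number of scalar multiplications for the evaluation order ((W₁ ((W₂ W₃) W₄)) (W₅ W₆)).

(W₂ W₃): 32×34 by 34×39 → 32×39, cost 32·34·39 = 42432
((W₂ W₃) W₄): 32×39 by 39×20 → 32×20, cost 32·39·20 = 24960; cumulative 67392
(W₁ ((W₂ W₃) W₄)): 19×32 by 32×20 → 19×20, cost 19·32·20 = 12160; cumulative 79552
(W₅ W₆): 20×25 by 25×7 → 20×7, cost 20·25·7 = 3500
((W₁ ((W₂ W₃) W₄)) (W₅ W₆)): 19×20 by 20×7 → 19×7, cost 19·20·7 = 2660; cumulative 85712
Total: 85712 scalar multiplications.

85712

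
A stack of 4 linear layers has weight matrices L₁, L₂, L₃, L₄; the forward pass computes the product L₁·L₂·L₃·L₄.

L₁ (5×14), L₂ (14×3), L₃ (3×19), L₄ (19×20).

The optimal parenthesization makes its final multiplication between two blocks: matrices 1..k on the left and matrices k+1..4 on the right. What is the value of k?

Adjacent pairs: L₁L₂ = 5·14·3 = 210; L₂L₃ = 14·3·19 = 798; L₃L₄ = 3·19·20 = 1140.
Length 3: L₁..L₃: k=1: 0+798+5·14·19=2128; k=2: 210+0+5·3·19=495 → min 495 | L₂..L₄: k=2: 0+1140+14·3·20=1980; k=3: 798+0+14·19·20=6118 → min 1980.
Top-level splits: k=1: (L₁..L₁)·(L₂..L₄) → 0+1980+5·14·20 = 3380; k=2: (L₁..L₂)·(L₃..L₄) → 210+1140+5·3·20 = 1650; k=3: (L₁..L₃)·(L₄..L₄) → 495+0+5·19·20 = 2395.
Best split is after L₂, i.e. k = 2.

2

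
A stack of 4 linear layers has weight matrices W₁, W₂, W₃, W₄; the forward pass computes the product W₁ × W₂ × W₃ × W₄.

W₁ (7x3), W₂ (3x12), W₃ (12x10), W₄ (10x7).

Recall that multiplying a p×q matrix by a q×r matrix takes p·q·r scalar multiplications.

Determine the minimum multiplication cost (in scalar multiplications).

717

Adjacent pairs: W₁W₂ = 7·3·12 = 252; W₂W₃ = 3·12·10 = 360; W₃W₄ = 12·10·7 = 840.
Length 3: W₁..W₃: k=1: 0+360+7·3·10=570; k=2: 252+0+7·12·10=1092 → min 570 | W₂..W₄: k=2: 0+840+3·12·7=1092; k=3: 360+0+3·10·7=570 → min 570.
Length 4: W₁..W₄: k=1: 0+570+7·3·7=717; k=2: 252+840+7·12·7=1680; k=3: 570+0+7·10·7=1060 → min 717.
Optimal order: (W₁ × ((W₂ × W₃) × W₄)) with cost 717.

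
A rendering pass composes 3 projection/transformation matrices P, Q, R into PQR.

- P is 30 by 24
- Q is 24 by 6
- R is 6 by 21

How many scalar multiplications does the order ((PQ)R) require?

(PQ): 30×24 by 24×6 → 30×6, cost 30·24·6 = 4320
((PQ)R): 30×6 by 6×21 → 30×21, cost 30·6·21 = 3780; cumulative 8100
Total: 8100 scalar multiplications.

8100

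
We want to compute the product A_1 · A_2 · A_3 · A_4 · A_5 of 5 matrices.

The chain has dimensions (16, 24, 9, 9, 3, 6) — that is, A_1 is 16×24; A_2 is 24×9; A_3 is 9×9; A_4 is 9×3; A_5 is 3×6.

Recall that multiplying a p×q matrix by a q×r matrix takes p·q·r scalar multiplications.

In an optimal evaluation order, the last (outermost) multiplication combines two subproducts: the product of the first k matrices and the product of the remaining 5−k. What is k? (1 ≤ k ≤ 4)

4

Adjacent pairs: A_1A_2 = 16·24·9 = 3456; A_2A_3 = 24·9·9 = 1944; A_3A_4 = 9·9·3 = 243; A_4A_5 = 9·3·6 = 162.
Length 3: A_1..A_3: k=1: 0+1944+16·24·9=5400; k=2: 3456+0+16·9·9=4752 → min 4752 | A_2..A_4: k=2: 0+243+24·9·3=891; k=3: 1944+0+24·9·3=2592 → min 891 | A_3..A_5: k=3: 0+162+9·9·6=648; k=4: 243+0+9·3·6=405 → min 405.
Length 4: A_1..A_4: k=1: 0+891+16·24·3=2043; k=2: 3456+243+16·9·3=4131; k=3: 4752+0+16·9·3=5184 → min 2043 | A_2..A_5: k=2: 0+405+24·9·6=1701; k=3: 1944+162+24·9·6=3402; k=4: 891+0+24·3·6=1323 → min 1323.
Top-level splits: k=1: (A_1..A_1)·(A_2..A_5) → 0+1323+16·24·6 = 3627; k=2: (A_1..A_2)·(A_3..A_5) → 3456+405+16·9·6 = 4725; k=3: (A_1..A_3)·(A_4..A_5) → 4752+162+16·9·6 = 5778; k=4: (A_1..A_4)·(A_5..A_5) → 2043+0+16·3·6 = 2331.
Best split is after A_4, i.e. k = 4.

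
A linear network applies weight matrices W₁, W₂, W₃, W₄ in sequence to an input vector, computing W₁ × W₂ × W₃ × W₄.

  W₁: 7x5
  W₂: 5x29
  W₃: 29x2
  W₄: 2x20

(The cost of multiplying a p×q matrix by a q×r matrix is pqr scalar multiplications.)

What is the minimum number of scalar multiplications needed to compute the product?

640

Adjacent pairs: W₁W₂ = 7·5·29 = 1015; W₂W₃ = 5·29·2 = 290; W₃W₄ = 29·2·20 = 1160.
Length 3: W₁..W₃: k=1: 0+290+7·5·2=360; k=2: 1015+0+7·29·2=1421 → min 360 | W₂..W₄: k=2: 0+1160+5·29·20=4060; k=3: 290+0+5·2·20=490 → min 490.
Length 4: W₁..W₄: k=1: 0+490+7·5·20=1190; k=2: 1015+1160+7·29·20=6235; k=3: 360+0+7·2·20=640 → min 640.
Optimal order: ((W₁ × (W₂ × W₃)) × W₄) with cost 640.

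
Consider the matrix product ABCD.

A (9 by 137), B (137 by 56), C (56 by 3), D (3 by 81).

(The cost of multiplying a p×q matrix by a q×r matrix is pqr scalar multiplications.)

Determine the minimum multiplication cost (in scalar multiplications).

28902

Adjacent pairs: AB = 9·137·56 = 69048; BC = 137·56·3 = 23016; CD = 56·3·81 = 13608.
Length 3: A..C: k=1: 0+23016+9·137·3=26715; k=2: 69048+0+9·56·3=70560 → min 26715 | B..D: k=2: 0+13608+137·56·81=635040; k=3: 23016+0+137·3·81=56307 → min 56307.
Length 4: A..D: k=1: 0+56307+9·137·81=156180; k=2: 69048+13608+9·56·81=123480; k=3: 26715+0+9·3·81=28902 → min 28902.
Optimal order: ((A(BC))D) with cost 28902.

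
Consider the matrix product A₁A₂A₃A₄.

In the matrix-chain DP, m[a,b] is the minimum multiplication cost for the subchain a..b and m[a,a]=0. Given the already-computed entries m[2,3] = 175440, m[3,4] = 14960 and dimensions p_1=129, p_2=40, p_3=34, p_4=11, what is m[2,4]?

m[2,4] = min over k∈[2,3] of m[2,k]+m[k+1,4]+p_{1}·p_k·p_{4}.
k=2: 0 + 14960 + 129·40·11 = 71720; k=3: 175440 + 0 + 129·34·11 = 223686.
Minimum: 71720 at k=2.

71720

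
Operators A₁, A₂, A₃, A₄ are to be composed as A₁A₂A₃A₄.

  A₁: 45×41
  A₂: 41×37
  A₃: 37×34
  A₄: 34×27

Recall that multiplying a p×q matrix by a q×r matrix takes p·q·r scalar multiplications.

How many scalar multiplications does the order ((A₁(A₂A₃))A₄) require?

(A₂A₃): 41×37 by 37×34 → 41×34, cost 41·37·34 = 51578
(A₁(A₂A₃)): 45×41 by 41×34 → 45×34, cost 45·41·34 = 62730; cumulative 114308
((A₁(A₂A₃))A₄): 45×34 by 34×27 → 45×27, cost 45·34·27 = 41310; cumulative 155618
Total: 155618 scalar multiplications.

155618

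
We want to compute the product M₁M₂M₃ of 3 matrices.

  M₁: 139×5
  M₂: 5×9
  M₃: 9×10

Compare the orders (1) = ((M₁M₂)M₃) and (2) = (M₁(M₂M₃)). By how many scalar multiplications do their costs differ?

11365

Order (1) = ((M₁M₂)M₃): (M₁M₂): 139×5 by 5×9 → 139×9, cost 139·5·9 = 6255; ((M₁M₂)M₃): 139×9 by 9×10 → 139×10, cost 139·9·10 = 12510; cumulative 18765. Total 18765.
Order (2) = (M₁(M₂M₃)): (M₂M₃): 5×9 by 9×10 → 5×10, cost 5·9·10 = 450; (M₁(M₂M₃)): 139×5 by 5×10 → 139×10, cost 139·5·10 = 6950; cumulative 7400. Total 7400.
Difference: |18765 − 7400| = 11365.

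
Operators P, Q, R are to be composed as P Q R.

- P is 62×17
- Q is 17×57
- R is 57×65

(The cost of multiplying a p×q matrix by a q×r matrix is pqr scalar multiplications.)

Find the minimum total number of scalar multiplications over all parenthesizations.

Order (P (Q R)): (Q R): 17×57 by 57×65 → 17×65, cost 17·57·65 = 62985; (P (Q R)): 62×17 by 17×65 → 62×65, cost 62·17·65 = 68510; cumulative 131495. Total 131495.
Order ((P Q) R): (P Q): 62×17 by 17×57 → 62×57, cost 62·17·57 = 60078; ((P Q) R): 62×57 by 57×65 → 62×65, cost 62·57·65 = 229710; cumulative 289788. Total 289788.
Minimum: 131495.

131495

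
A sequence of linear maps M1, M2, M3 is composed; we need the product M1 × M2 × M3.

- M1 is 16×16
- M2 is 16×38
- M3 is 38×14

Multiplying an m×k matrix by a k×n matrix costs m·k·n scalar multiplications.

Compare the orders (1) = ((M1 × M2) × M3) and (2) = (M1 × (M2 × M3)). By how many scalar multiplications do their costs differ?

6144

Order (1) = ((M1 × M2) × M3): (M1 × M2): 16×16 by 16×38 → 16×38, cost 16·16·38 = 9728; ((M1 × M2) × M3): 16×38 by 38×14 → 16×14, cost 16·38·14 = 8512; cumulative 18240. Total 18240.
Order (2) = (M1 × (M2 × M3)): (M2 × M3): 16×38 by 38×14 → 16×14, cost 16·38·14 = 8512; (M1 × (M2 × M3)): 16×16 by 16×14 → 16×14, cost 16·16·14 = 3584; cumulative 12096. Total 12096.
Difference: |18240 − 12096| = 6144.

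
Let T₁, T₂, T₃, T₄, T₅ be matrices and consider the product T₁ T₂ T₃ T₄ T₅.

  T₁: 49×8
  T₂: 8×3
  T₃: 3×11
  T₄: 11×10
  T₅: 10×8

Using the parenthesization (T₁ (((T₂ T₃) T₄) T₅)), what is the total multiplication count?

(T₂ T₃): 8×3 by 3×11 → 8×11, cost 8·3·11 = 264
((T₂ T₃) T₄): 8×11 by 11×10 → 8×10, cost 8·11·10 = 880; cumulative 1144
(((T₂ T₃) T₄) T₅): 8×10 by 10×8 → 8×8, cost 8·10·8 = 640; cumulative 1784
(T₁ (((T₂ T₃) T₄) T₅)): 49×8 by 8×8 → 49×8, cost 49·8·8 = 3136; cumulative 4920
Total: 4920 scalar multiplications.

4920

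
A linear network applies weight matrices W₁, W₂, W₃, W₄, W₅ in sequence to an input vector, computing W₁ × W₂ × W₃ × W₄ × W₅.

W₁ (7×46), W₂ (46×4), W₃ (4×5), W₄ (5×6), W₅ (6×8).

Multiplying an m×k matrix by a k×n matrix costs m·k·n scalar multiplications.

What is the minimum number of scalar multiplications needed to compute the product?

1824

Adjacent pairs: W₁W₂ = 7·46·4 = 1288; W₂W₃ = 46·4·5 = 920; W₃W₄ = 4·5·6 = 120; W₄W₅ = 5·6·8 = 240.
Length 3: W₁..W₃: k=1: 0+920+7·46·5=2530; k=2: 1288+0+7·4·5=1428 → min 1428 | W₂..W₄: k=2: 0+120+46·4·6=1224; k=3: 920+0+46·5·6=2300 → min 1224 | W₃..W₅: k=3: 0+240+4·5·8=400; k=4: 120+0+4·6·8=312 → min 312.
Length 4: W₁..W₄: k=1: 0+1224+7·46·6=3156; k=2: 1288+120+7·4·6=1576; k=3: 1428+0+7·5·6=1638 → min 1576 | W₂..W₅: k=2: 0+312+46·4·8=1784; k=3: 920+240+46·5·8=3000; k=4: 1224+0+46·6·8=3432 → min 1784.
Length 5: W₁..W₅: k=1: 0+1784+7·46·8=4360; k=2: 1288+312+7·4·8=1824; k=3: 1428+240+7·5·8=1948; k=4: 1576+0+7·6·8=1912 → min 1824.
Optimal order: ((W₁ × W₂) × ((W₃ × W₄) × W₅)) with cost 1824.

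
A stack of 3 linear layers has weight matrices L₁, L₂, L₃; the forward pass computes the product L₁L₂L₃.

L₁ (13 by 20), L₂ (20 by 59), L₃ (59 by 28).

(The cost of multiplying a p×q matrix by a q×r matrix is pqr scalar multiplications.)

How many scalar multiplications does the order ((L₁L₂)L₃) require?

36816

(L₁L₂): 13×20 by 20×59 → 13×59, cost 13·20·59 = 15340
((L₁L₂)L₃): 13×59 by 59×28 → 13×28, cost 13·59·28 = 21476; cumulative 36816
Total: 36816 scalar multiplications.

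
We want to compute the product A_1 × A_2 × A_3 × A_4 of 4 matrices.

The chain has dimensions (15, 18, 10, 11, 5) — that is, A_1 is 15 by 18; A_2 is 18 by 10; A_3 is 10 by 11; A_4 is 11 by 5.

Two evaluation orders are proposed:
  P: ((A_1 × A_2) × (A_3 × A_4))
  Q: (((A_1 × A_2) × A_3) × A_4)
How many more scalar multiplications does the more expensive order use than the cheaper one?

Order P = ((A_1 × A_2) × (A_3 × A_4)): (A_1 × A_2): 15×18 by 18×10 → 15×10, cost 15·18·10 = 2700; (A_3 × A_4): 10×11 by 11×5 → 10×5, cost 10·11·5 = 550; ((A_1 × A_2) × (A_3 × A_4)): 15×10 by 10×5 → 15×5, cost 15·10·5 = 750; cumulative 4000. Total 4000.
Order Q = (((A_1 × A_2) × A_3) × A_4): (A_1 × A_2): 15×18 by 18×10 → 15×10, cost 15·18·10 = 2700; ((A_1 × A_2) × A_3): 15×10 by 10×11 → 15×11, cost 15·10·11 = 1650; cumulative 4350; (((A_1 × A_2) × A_3) × A_4): 15×11 by 11×5 → 15×5, cost 15·11·5 = 825; cumulative 5175. Total 5175.
Difference: |4000 − 5175| = 1175.

1175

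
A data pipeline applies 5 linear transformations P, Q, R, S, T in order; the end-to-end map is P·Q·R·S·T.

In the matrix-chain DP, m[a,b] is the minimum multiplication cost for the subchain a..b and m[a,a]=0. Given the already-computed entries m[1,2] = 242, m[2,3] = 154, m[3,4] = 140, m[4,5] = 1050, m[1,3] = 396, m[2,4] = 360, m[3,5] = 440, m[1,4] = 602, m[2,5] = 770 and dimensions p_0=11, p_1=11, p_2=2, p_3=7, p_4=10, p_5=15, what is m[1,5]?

m[1,5] = min over k∈[1,4] of m[1,k]+m[k+1,5]+p_{0}·p_k·p_{5}.
k=1: 0 + 770 + 11·11·15 = 2585; k=2: 242 + 440 + 11·2·15 = 1012; k=3: 396 + 1050 + 11·7·15 = 2601; k=4: 602 + 0 + 11·10·15 = 2252.
Minimum: 1012 at k=2.

1012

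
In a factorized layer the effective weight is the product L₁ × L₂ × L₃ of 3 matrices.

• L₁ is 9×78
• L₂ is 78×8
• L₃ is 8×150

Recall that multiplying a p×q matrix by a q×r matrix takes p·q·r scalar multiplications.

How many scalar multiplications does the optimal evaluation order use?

Order (L₁ × (L₂ × L₃)): (L₂ × L₃): 78×8 by 8×150 → 78×150, cost 78·8·150 = 93600; (L₁ × (L₂ × L₃)): 9×78 by 78×150 → 9×150, cost 9·78·150 = 105300; cumulative 198900. Total 198900.
Order ((L₁ × L₂) × L₃): (L₁ × L₂): 9×78 by 78×8 → 9×8, cost 9·78·8 = 5616; ((L₁ × L₂) × L₃): 9×8 by 8×150 → 9×150, cost 9·8·150 = 10800; cumulative 16416. Total 16416.
Minimum: 16416.

16416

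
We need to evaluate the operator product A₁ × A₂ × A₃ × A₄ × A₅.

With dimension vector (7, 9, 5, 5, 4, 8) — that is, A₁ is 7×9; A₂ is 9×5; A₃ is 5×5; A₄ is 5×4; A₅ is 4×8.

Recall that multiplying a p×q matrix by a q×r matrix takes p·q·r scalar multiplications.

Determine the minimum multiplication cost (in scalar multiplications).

756

Adjacent pairs: A₁A₂ = 7·9·5 = 315; A₂A₃ = 9·5·5 = 225; A₃A₄ = 5·5·4 = 100; A₄A₅ = 5·4·8 = 160.
Length 3: A₁..A₃: k=1: 0+225+7·9·5=540; k=2: 315+0+7·5·5=490 → min 490 | A₂..A₄: k=2: 0+100+9·5·4=280; k=3: 225+0+9·5·4=405 → min 280 | A₃..A₅: k=3: 0+160+5·5·8=360; k=4: 100+0+5·4·8=260 → min 260.
Length 4: A₁..A₄: k=1: 0+280+7·9·4=532; k=2: 315+100+7·5·4=555; k=3: 490+0+7·5·4=630 → min 532 | A₂..A₅: k=2: 0+260+9·5·8=620; k=3: 225+160+9·5·8=745; k=4: 280+0+9·4·8=568 → min 568.
Length 5: A₁..A₅: k=1: 0+568+7·9·8=1072; k=2: 315+260+7·5·8=855; k=3: 490+160+7·5·8=930; k=4: 532+0+7·4·8=756 → min 756.
Optimal order: ((A₁ × (A₂ × (A₃ × A₄))) × A₅) with cost 756.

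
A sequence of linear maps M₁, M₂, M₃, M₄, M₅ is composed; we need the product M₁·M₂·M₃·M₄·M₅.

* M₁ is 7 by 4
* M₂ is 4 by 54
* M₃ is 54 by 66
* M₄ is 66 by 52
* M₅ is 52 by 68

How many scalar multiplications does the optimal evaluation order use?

Adjacent pairs: M₁M₂ = 7·4·54 = 1512; M₂M₃ = 4·54·66 = 14256; M₃M₄ = 54·66·52 = 185328; M₄M₅ = 66·52·68 = 233376.
Length 3: M₁..M₃: k=1: 0+14256+7·4·66=16104; k=2: 1512+0+7·54·66=26460 → min 16104 | M₂..M₄: k=2: 0+185328+4·54·52=196560; k=3: 14256+0+4·66·52=27984 → min 27984 | M₃..M₅: k=3: 0+233376+54·66·68=475728; k=4: 185328+0+54·52·68=376272 → min 376272.
Length 4: M₁..M₄: k=1: 0+27984+7·4·52=29440; k=2: 1512+185328+7·54·52=206496; k=3: 16104+0+7·66·52=40128 → min 29440 | M₂..M₅: k=2: 0+376272+4·54·68=390960; k=3: 14256+233376+4·66·68=265584; k=4: 27984+0+4·52·68=42128 → min 42128.
Length 5: M₁..M₅: k=1: 0+42128+7·4·68=44032; k=2: 1512+376272+7·54·68=403488; k=3: 16104+233376+7·66·68=280896; k=4: 29440+0+7·52·68=54192 → min 44032.
Optimal order: (M₁·(((M₂·M₃)·M₄)·M₅)) with cost 44032.

44032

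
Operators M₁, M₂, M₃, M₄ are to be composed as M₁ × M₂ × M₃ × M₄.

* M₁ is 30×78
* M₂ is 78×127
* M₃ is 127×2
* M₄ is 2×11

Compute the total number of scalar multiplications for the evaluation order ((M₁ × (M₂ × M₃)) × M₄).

(M₂ × M₃): 78×127 by 127×2 → 78×2, cost 78·127·2 = 19812
(M₁ × (M₂ × M₃)): 30×78 by 78×2 → 30×2, cost 30·78·2 = 4680; cumulative 24492
((M₁ × (M₂ × M₃)) × M₄): 30×2 by 2×11 → 30×11, cost 30·2·11 = 660; cumulative 25152
Total: 25152 scalar multiplications.

25152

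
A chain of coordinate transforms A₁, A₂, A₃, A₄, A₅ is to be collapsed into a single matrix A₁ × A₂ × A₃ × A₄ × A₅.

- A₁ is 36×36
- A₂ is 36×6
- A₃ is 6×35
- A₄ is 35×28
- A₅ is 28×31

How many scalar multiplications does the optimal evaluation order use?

25560

Adjacent pairs: A₁A₂ = 36·36·6 = 7776; A₂A₃ = 36·6·35 = 7560; A₃A₄ = 6·35·28 = 5880; A₄A₅ = 35·28·31 = 30380.
Length 3: A₁..A₃: k=1: 0+7560+36·36·35=52920; k=2: 7776+0+36·6·35=15336 → min 15336 | A₂..A₄: k=2: 0+5880+36·6·28=11928; k=3: 7560+0+36·35·28=42840 → min 11928 | A₃..A₅: k=3: 0+30380+6·35·31=36890; k=4: 5880+0+6·28·31=11088 → min 11088.
Length 4: A₁..A₄: k=1: 0+11928+36·36·28=48216; k=2: 7776+5880+36·6·28=19704; k=3: 15336+0+36·35·28=50616 → min 19704 | A₂..A₅: k=2: 0+11088+36·6·31=17784; k=3: 7560+30380+36·35·31=77000; k=4: 11928+0+36·28·31=43176 → min 17784.
Length 5: A₁..A₅: k=1: 0+17784+36·36·31=57960; k=2: 7776+11088+36·6·31=25560; k=3: 15336+30380+36·35·31=84776; k=4: 19704+0+36·28·31=50952 → min 25560.
Optimal order: ((A₁ × A₂) × ((A₃ × A₄) × A₅)) with cost 25560.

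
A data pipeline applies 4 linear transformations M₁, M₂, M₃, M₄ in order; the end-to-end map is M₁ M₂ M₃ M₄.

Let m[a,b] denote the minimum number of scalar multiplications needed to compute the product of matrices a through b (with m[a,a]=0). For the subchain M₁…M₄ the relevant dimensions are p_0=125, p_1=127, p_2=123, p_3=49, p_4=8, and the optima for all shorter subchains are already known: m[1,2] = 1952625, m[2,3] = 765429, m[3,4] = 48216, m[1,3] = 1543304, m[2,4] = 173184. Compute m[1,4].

m[1,4] = min over k∈[1,3] of m[1,k]+m[k+1,4]+p_{0}·p_k·p_{4}.
k=1: 0 + 173184 + 125·127·8 = 300184; k=2: 1952625 + 48216 + 125·123·8 = 2123841; k=3: 1543304 + 0 + 125·49·8 = 1592304.
Minimum: 300184 at k=1.

300184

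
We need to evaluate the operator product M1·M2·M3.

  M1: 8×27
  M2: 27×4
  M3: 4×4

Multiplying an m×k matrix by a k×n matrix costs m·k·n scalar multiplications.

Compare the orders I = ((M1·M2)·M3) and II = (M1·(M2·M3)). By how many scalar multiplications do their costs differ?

304

Order I = ((M1·M2)·M3): (M1·M2): 8×27 by 27×4 → 8×4, cost 8·27·4 = 864; ((M1·M2)·M3): 8×4 by 4×4 → 8×4, cost 8·4·4 = 128; cumulative 992. Total 992.
Order II = (M1·(M2·M3)): (M2·M3): 27×4 by 4×4 → 27×4, cost 27·4·4 = 432; (M1·(M2·M3)): 8×27 by 27×4 → 8×4, cost 8·27·4 = 864; cumulative 1296. Total 1296.
Difference: |992 − 1296| = 304.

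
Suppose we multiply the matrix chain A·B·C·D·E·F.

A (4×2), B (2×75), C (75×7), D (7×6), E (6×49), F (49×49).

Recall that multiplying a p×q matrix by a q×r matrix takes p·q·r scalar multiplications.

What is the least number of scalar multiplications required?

6916

Adjacent pairs: AB = 4·2·75 = 600; BC = 2·75·7 = 1050; CD = 75·7·6 = 3150; DE = 7·6·49 = 2058; EF = 6·49·49 = 14406.
Length 3: A..C: k=1: 0+1050+4·2·7=1106; k=2: 600+0+4·75·7=2700 → min 1106 | B..D: k=2: 0+3150+2·75·6=4050; k=3: 1050+0+2·7·6=1134 → min 1134 | C..E: k=3: 0+2058+75·7·49=27783; k=4: 3150+0+75·6·49=25200 → min 25200 | D..F: k=4: 0+14406+7·6·49=16464; k=5: 2058+0+7·49·49=18865 → min 16464.
Length 4: A..D: k=1: 0+1134+4·2·6=1182; k=2: 600+3150+4·75·6=5550; k=3: 1106+0+4·7·6=1274 → min 1182 | B..E: k=2: 0+25200+2·75·49=32550; k=3: 1050+2058+2·7·49=3794; k=4: 1134+0+2·6·49=1722 → min 1722 | C..F: k=3: 0+16464+75·7·49=42189; k=4: 3150+14406+75·6·49=39606; k=5: 25200+0+75·49·49=205275 → min 39606.
Length 5: A..E: k=1: 0+1722+4·2·49=2114; k=2: 600+25200+4·75·49=40500; k=3: 1106+2058+4·7·49=4536; k=4: 1182+0+4·6·49=2358 → min 2114 | B..F: k=2: 0+39606+2·75·49=46956; k=3: 1050+16464+2·7·49=18200; k=4: 1134+14406+2·6·49=16128; k=5: 1722+0+2·49·49=6524 → min 6524.
Length 6: A..F: k=1: 0+6524+4·2·49=6916; k=2: 600+39606+4·75·49=54906; k=3: 1106+16464+4·7·49=18942; k=4: 1182+14406+4·6·49=16764; k=5: 2114+0+4·49·49=11718 → min 6916.
Optimal order: (A·((((B·C)·D)·E)·F)) with cost 6916.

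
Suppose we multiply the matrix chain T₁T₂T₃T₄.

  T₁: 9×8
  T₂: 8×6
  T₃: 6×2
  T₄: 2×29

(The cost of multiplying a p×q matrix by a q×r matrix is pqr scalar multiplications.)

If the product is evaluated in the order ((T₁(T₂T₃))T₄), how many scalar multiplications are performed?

(T₂T₃): 8×6 by 6×2 → 8×2, cost 8·6·2 = 96
(T₁(T₂T₃)): 9×8 by 8×2 → 9×2, cost 9·8·2 = 144; cumulative 240
((T₁(T₂T₃))T₄): 9×2 by 2×29 → 9×29, cost 9·2·29 = 522; cumulative 762
Total: 762 scalar multiplications.

762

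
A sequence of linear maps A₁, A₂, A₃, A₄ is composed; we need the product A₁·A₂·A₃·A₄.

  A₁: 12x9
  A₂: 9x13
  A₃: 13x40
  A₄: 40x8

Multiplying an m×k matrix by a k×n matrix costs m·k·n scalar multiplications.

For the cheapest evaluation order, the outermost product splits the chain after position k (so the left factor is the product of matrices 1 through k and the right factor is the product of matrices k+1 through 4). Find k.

1

Adjacent pairs: A₁A₂ = 12·9·13 = 1404; A₂A₃ = 9·13·40 = 4680; A₃A₄ = 13·40·8 = 4160.
Length 3: A₁..A₃: k=1: 0+4680+12·9·40=9000; k=2: 1404+0+12·13·40=7644 → min 7644 | A₂..A₄: k=2: 0+4160+9·13·8=5096; k=3: 4680+0+9·40·8=7560 → min 5096.
Top-level splits: k=1: (A₁..A₁)·(A₂..A₄) → 0+5096+12·9·8 = 5960; k=2: (A₁..A₂)·(A₃..A₄) → 1404+4160+12·13·8 = 6812; k=3: (A₁..A₃)·(A₄..A₄) → 7644+0+12·40·8 = 11484.
Best split is after A₁, i.e. k = 1.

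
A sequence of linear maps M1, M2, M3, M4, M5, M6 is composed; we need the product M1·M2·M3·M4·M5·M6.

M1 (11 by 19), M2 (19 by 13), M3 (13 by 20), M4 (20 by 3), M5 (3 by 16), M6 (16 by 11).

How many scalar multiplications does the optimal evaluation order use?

Adjacent pairs: M1M2 = 11·19·13 = 2717; M2M3 = 19·13·20 = 4940; M3M4 = 13·20·3 = 780; M4M5 = 20·3·16 = 960; M5M6 = 3·16·11 = 528.
Length 3: M1..M3: k=1: 0+4940+11·19·20=9120; k=2: 2717+0+11·13·20=5577 → min 5577 | M2..M4: k=2: 0+780+19·13·3=1521; k=3: 4940+0+19·20·3=6080 → min 1521 | M3..M5: k=3: 0+960+13·20·16=5120; k=4: 780+0+13·3·16=1404 → min 1404 | M4..M6: k=4: 0+528+20·3·11=1188; k=5: 960+0+20·16·11=4480 → min 1188.
Length 4: M1..M4: k=1: 0+1521+11·19·3=2148; k=2: 2717+780+11·13·3=3926; k=3: 5577+0+11·20·3=6237 → min 2148 | M2..M5: k=2: 0+1404+19·13·16=5356; k=3: 4940+960+19·20·16=11980; k=4: 1521+0+19·3·16=2433 → min 2433 | M3..M6: k=3: 0+1188+13·20·11=4048; k=4: 780+528+13·3·11=1737; k=5: 1404+0+13·16·11=3692 → min 1737.
Length 5: M1..M5: k=1: 0+2433+11·19·16=5777; k=2: 2717+1404+11·13·16=6409; k=3: 5577+960+11·20·16=10057; k=4: 2148+0+11·3·16=2676 → min 2676 | M2..M6: k=2: 0+1737+19·13·11=4454; k=3: 4940+1188+19·20·11=10308; k=4: 1521+528+19·3·11=2676; k=5: 2433+0+19·16·11=5777 → min 2676.
Length 6: M1..M6: k=1: 0+2676+11·19·11=4975; k=2: 2717+1737+11·13·11=6027; k=3: 5577+1188+11·20·11=9185; k=4: 2148+528+11·3·11=3039; k=5: 2676+0+11·16·11=4612 → min 3039.
Optimal order: ((M1·(M2·(M3·M4)))·(M5·M6)) with cost 3039.

3039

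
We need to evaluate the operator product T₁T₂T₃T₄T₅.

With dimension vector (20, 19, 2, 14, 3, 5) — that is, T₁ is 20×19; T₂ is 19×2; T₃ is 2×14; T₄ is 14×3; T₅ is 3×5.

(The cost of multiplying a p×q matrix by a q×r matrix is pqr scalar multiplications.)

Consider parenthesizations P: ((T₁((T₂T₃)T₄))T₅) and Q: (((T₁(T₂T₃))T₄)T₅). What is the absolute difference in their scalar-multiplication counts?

Order P = ((T₁((T₂T₃)T₄))T₅): (T₂T₃): 19×2 by 2×14 → 19×14, cost 19·2·14 = 532; ((T₂T₃)T₄): 19×14 by 14×3 → 19×3, cost 19·14·3 = 798; cumulative 1330; (T₁((T₂T₃)T₄)): 20×19 by 19×3 → 20×3, cost 20·19·3 = 1140; cumulative 2470; ((T₁((T₂T₃)T₄))T₅): 20×3 by 3×5 → 20×5, cost 20·3·5 = 300; cumulative 2770. Total 2770.
Order Q = (((T₁(T₂T₃))T₄)T₅): (T₂T₃): 19×2 by 2×14 → 19×14, cost 19·2·14 = 532; (T₁(T₂T₃)): 20×19 by 19×14 → 20×14, cost 20·19·14 = 5320; cumulative 5852; ((T₁(T₂T₃))T₄): 20×14 by 14×3 → 20×3, cost 20·14·3 = 840; cumulative 6692; (((T₁(T₂T₃))T₄)T₅): 20×3 by 3×5 → 20×5, cost 20·3·5 = 300; cumulative 6992. Total 6992.
Difference: |2770 − 6992| = 4222.

4222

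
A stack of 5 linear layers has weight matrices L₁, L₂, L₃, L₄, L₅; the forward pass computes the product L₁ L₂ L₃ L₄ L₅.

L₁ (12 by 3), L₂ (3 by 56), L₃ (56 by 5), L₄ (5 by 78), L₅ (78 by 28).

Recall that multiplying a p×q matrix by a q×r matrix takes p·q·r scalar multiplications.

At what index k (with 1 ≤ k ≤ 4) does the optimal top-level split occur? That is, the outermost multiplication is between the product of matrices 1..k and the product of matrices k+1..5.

1

Adjacent pairs: L₁L₂ = 12·3·56 = 2016; L₂L₃ = 3·56·5 = 840; L₃L₄ = 56·5·78 = 21840; L₄L₅ = 5·78·28 = 10920.
Length 3: L₁..L₃: k=1: 0+840+12·3·5=1020; k=2: 2016+0+12·56·5=5376 → min 1020 | L₂..L₄: k=2: 0+21840+3·56·78=34944; k=3: 840+0+3·5·78=2010 → min 2010 | L₃..L₅: k=3: 0+10920+56·5·28=18760; k=4: 21840+0+56·78·28=144144 → min 18760.
Length 4: L₁..L₄: k=1: 0+2010+12·3·78=4818; k=2: 2016+21840+12·56·78=76272; k=3: 1020+0+12·5·78=5700 → min 4818 | L₂..L₅: k=2: 0+18760+3·56·28=23464; k=3: 840+10920+3·5·28=12180; k=4: 2010+0+3·78·28=8562 → min 8562.
Top-level splits: k=1: (L₁..L₁)·(L₂..L₅) → 0+8562+12·3·28 = 9570; k=2: (L₁..L₂)·(L₃..L₅) → 2016+18760+12·56·28 = 39592; k=3: (L₁..L₃)·(L₄..L₅) → 1020+10920+12·5·28 = 13620; k=4: (L₁..L₄)·(L₅..L₅) → 4818+0+12·78·28 = 31026.
Best split is after L₁, i.e. k = 1.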